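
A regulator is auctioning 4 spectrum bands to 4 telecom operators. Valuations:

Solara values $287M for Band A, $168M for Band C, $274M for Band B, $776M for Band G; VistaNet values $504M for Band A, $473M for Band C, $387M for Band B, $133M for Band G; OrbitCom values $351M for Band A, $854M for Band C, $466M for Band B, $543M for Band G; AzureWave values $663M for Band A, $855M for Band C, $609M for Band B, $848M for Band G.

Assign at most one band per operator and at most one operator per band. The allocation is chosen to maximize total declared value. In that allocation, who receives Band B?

AzureWave receives Band B.

Optimal: Solara→Band G ($776M), VistaNet→Band A ($504M), OrbitCom→Band C ($854M), AzureWave→Band B ($609M) — total 776+504+854+609 = $2743M.
No other one-to-one assignment exceeds $2743M.
AzureWave's own top band is Band C ($855M), but forcing AzureWave→Band C and reassigning the rest optimally gives only $2601M — worse by 142.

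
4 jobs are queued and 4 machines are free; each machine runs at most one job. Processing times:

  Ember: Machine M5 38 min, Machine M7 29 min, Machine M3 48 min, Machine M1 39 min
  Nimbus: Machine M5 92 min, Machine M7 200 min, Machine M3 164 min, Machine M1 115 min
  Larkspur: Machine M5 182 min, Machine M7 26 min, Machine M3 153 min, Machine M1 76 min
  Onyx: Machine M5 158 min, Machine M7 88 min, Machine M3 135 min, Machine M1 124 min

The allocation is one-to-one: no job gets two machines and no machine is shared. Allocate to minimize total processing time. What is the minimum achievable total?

Optimal: Ember→Machine M3 (48 min), Nimbus→Machine M5 (92 min), Larkspur→Machine M7 (26 min), Onyx→Machine M1 (124 min) — total 48+92+26+124 = 290 min.
Min-entry greedy (repeatedly take the single cheapest remaining cell) gives 314 min, worse by 24.
Swapping Larkspur↔Onyx (Larkspur→Machine M1 76 min, Onyx→Machine M7 88 min) adds 14.

Minimum total: 290 min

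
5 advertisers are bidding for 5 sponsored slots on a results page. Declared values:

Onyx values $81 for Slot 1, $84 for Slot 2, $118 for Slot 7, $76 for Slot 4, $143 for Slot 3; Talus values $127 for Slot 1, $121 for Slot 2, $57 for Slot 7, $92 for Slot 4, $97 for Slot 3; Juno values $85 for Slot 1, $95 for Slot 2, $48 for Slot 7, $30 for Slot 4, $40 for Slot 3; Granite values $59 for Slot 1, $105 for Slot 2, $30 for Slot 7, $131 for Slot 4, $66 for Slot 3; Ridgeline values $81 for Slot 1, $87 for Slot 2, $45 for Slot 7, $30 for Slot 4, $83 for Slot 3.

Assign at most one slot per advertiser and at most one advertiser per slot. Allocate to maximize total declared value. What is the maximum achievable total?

Optimal: Onyx→Slot 7 ($118), Talus→Slot 1 ($127), Juno→Slot 2 ($95), Granite→Slot 4 ($131), Ridgeline→Slot 3 ($83) — total 118+127+95+131+83 = $554.
Row-greedy (each advertiser in turn takes its best remaining slot) gives $541, worse by 13.

Maximum total: $554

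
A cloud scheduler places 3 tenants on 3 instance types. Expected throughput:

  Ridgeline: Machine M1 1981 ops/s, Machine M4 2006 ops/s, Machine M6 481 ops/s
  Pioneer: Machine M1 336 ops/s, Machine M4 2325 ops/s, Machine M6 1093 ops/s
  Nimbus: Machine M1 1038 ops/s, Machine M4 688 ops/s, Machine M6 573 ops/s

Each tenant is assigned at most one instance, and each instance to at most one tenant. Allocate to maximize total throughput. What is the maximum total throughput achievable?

Maximum total: 4879 ops/s

Optimal: Ridgeline→Machine M1 (1981 ops/s), Pioneer→Machine M4 (2325 ops/s), Nimbus→Machine M6 (573 ops/s) — total 1981+2325+573 = 4879 ops/s.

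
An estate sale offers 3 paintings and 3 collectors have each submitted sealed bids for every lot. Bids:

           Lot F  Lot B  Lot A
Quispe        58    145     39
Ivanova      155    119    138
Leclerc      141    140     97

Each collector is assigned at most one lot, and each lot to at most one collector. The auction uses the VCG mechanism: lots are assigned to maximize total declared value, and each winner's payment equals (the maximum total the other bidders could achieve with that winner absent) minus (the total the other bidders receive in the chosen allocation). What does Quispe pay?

Efficient allocation: Quispe→Lot B ($145), Ivanova→Lot A ($138), Leclerc→Lot F ($141); total welfare W = $424.
Quispe receives Lot B at value $145, so the others get W − 145 = $279.
Without Quispe: best allocation of the remaining 2 bidders over all 3 lots is Ivanova→Lot F ($155), Leclerc→Lot B ($140), total $295.
VCG payment = (others' best without Quispe) − (others' welfare with Quispe) = 295 − 279 = $16.

Quispe pays $16.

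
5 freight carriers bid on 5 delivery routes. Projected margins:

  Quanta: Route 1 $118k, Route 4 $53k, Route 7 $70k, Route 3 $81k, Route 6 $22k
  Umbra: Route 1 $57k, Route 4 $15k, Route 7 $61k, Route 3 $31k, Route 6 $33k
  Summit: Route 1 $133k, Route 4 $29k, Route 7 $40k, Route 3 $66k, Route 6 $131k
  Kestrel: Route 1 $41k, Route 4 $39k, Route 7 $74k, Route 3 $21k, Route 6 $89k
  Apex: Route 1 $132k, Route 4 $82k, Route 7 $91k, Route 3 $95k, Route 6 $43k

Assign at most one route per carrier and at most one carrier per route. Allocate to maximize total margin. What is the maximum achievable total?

Treat this as an assignment problem: match each carrier to one route.
Optimal: Quanta→Route 3 ($81k), Umbra→Route 7 ($61k), Summit→Route 1 ($133k), Kestrel→Route 6 ($89k), Apex→Route 4 ($82k) — total 81+61+133+89+82 = $446k.
Max-entry greedy (repeatedly take the single best remaining cell) gives $402k, worse by 44.
Swapping Summit↔Kestrel (Summit→Route 6 $131k, Kestrel→Route 1 $41k) loses 50.
Every other assignment is strictly worse.

Max total: $446k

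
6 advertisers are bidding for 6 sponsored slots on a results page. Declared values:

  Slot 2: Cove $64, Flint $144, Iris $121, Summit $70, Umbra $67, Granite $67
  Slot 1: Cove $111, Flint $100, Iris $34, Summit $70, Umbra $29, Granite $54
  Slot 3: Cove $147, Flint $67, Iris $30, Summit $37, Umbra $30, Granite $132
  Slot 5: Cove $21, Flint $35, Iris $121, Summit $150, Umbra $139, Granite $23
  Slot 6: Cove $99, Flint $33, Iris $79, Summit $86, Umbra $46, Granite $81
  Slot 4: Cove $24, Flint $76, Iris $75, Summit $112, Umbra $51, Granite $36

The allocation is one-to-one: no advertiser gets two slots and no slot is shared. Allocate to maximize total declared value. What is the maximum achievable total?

Max total: $717

This is a one-to-one assignment (maximum-weight bipartite matching).
Optimal: Cove→Slot 1 ($111), Flint→Slot 2 ($144), Iris→Slot 6 ($79), Summit→Slot 4 ($112), Umbra→Slot 5 ($139), Granite→Slot 3 ($132) — total 111+144+79+112+139+132 = $717.
Max-entry greedy (repeatedly take the single best remaining cell) gives $626, worse by 91.
Swapping Granite↔Flint (Granite→Slot 2 $67, Flint→Slot 3 $67) loses 142.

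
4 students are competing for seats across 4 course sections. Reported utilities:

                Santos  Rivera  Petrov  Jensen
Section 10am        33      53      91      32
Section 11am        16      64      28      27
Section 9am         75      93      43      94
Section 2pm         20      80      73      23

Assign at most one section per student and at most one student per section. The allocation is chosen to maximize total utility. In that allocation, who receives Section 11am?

This is the linear assignment problem.
Optimal: Santos→Section 11am (16 points), Rivera→Section 2pm (80 points), Petrov→Section 10am (91 points), Jensen→Section 9am (94 points) — total 16+80+91+94 = 281 points.
Column-greedy (each section in turn goes to its best remaining student) gives 269 points, worse by 12.
Next-best assignment: Santos→Section 9am, Rivera→Section 2pm, Petrov→Section 10am, Jensen→Section 11am = 273 points.
No other one-to-one assignment exceeds 281 points.
Santos's own top section is Section 9am (75 points), but forcing Santos→Section 9am and reassigning the rest optimally gives only 273 points — worse by 8.

Santos receives Section 11am.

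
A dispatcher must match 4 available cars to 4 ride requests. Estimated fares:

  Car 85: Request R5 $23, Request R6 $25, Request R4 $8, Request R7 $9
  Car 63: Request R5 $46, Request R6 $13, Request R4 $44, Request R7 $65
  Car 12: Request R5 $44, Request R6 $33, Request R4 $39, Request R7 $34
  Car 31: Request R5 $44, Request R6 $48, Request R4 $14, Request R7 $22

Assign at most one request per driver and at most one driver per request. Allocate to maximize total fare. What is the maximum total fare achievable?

Max total: $175

Optimal: Car 85→Request R5 ($23), Car 63→Request R7 ($65), Car 12→Request R4 ($39), Car 31→Request R6 ($48) — total 23+65+39+48 = $175.
Row-greedy (each driver in turn takes its best remaining request) gives $148, worse by 27.
Next-best assignment: Car 85→Request R6, Car 63→Request R7, Car 12→Request R4, Car 31→Request R5 = $173.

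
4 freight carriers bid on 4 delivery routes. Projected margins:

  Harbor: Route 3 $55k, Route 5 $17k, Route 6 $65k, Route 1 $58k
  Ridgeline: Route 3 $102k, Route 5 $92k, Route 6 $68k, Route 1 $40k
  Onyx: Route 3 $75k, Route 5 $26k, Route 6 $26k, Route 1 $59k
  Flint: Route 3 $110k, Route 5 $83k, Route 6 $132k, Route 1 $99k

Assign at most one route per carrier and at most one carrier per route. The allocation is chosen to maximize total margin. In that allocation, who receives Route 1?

This is the linear assignment problem.
Optimal: Harbor→Route 1 ($58k), Ridgeline→Route 5 ($92k), Onyx→Route 3 ($75k), Flint→Route 6 ($132k) — total 58+92+75+132 = $357k.
Harbor's own top route is Route 6 ($65k), but forcing Harbor→Route 6 and reassigning the rest optimally gives only $331k — worse by 26.

Harbor receives Route 1.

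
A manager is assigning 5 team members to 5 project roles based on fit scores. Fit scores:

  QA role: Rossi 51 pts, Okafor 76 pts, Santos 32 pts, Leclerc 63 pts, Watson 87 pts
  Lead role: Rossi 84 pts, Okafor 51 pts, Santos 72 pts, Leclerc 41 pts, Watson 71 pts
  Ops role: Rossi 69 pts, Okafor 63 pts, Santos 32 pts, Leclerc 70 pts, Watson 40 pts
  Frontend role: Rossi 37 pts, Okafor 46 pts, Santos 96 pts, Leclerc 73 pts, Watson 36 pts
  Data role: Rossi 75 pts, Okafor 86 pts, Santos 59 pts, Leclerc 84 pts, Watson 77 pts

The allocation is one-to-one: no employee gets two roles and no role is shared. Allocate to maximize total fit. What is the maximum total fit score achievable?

Max total: 423 pts

Optimal: Rossi→Lead role (84 pts), Okafor→Data role (86 pts), Santos→Frontend role (96 pts), Leclerc→Ops role (70 pts), Watson→QA role (87 pts) — total 84+86+96+70+87 = 423 pts.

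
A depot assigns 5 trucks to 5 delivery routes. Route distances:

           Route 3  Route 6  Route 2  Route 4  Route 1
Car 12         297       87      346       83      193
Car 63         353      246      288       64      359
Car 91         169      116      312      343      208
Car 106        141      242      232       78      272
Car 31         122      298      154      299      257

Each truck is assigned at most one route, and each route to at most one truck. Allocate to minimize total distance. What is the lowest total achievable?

This is the linear assignment problem.
Optimal: Car 12→Route 6 (87 km), Car 63→Route 4 (64 km), Car 91→Route 1 (208 km), Car 106→Route 3 (141 km), Car 31→Route 2 (154 km) — total 87+64+208+141+154 = 654 km.
Column-greedy (each route in turn goes to its cheapest remaining truck) gives 713 km, worse by 59.
Swapping Car 31↔Car 106 (Car 31→Route 3 122 km, Car 106→Route 2 232 km) adds 59.
Checked against all permutations: 654 km is optimal.

Minimum total: 654 km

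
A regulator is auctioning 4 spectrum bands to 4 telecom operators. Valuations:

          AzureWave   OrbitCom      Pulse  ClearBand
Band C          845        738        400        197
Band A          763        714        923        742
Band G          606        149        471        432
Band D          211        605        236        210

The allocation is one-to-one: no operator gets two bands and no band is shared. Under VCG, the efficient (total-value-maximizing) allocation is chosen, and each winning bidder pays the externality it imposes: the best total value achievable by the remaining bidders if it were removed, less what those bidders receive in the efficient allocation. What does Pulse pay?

Pulse pays $310M.

Efficient allocation: AzureWave→Band C ($845M), OrbitCom→Band D ($605M), Pulse→Band A ($923M), ClearBand→Band G ($432M); total welfare W = $2805M.
Pulse receives Band A at value $923M, so the others get W − 923 = $1882M.
Without Pulse: best allocation of the remaining 3 bidders over all 4 bands is AzureWave→Band C ($845M), OrbitCom→Band D ($605M), ClearBand→Band A ($742M), total $2192M.
VCG payment = (others' best without Pulse) − (others' welfare with Pulse) = 2192 − 1882 = $310M.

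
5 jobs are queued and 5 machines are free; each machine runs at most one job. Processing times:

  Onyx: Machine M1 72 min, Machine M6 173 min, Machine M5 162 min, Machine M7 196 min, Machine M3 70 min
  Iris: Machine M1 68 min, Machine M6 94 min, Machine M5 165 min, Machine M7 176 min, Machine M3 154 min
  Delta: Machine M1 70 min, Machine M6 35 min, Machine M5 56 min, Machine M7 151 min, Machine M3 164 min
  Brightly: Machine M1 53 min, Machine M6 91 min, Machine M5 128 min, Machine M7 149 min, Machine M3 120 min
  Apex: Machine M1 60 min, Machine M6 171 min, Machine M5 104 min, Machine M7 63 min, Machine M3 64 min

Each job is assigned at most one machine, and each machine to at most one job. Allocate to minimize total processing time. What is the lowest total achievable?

Minimum total: 336 min

Optimal: Onyx→Machine M3 (70 min), Iris→Machine M6 (94 min), Delta→Machine M5 (56 min), Brightly→Machine M1 (53 min), Apex→Machine M7 (63 min) — total 70+94+56+53+63 = 336 min.
Column-greedy (each machine in turn goes to its cheapest remaining job) gives 438 min, worse by 102.
Next-best assignment: Onyx→Machine M3, Iris→Machine M1, Delta→Machine M5, Brightly→Machine M6, Apex→Machine M7 = 348 min.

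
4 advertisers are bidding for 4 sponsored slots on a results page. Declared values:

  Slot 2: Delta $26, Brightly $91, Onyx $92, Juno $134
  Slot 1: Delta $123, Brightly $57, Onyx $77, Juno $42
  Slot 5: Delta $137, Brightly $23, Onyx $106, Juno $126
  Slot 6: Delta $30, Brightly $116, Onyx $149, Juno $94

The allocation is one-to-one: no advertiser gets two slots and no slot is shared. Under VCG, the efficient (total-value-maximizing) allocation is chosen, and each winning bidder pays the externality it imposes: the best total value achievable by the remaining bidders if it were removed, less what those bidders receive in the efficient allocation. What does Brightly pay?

Efficient allocation: Delta→Slot 1 ($123), Brightly→Slot 2 ($91), Onyx→Slot 6 ($149), Juno→Slot 5 ($126); total welfare W = $489.
Brightly receives Slot 2 at value $91, so the others get W − 91 = $398.
Without Brightly: best allocation of the remaining 3 bidders over all 4 slots is Delta→Slot 5 ($137), Onyx→Slot 6 ($149), Juno→Slot 2 ($134), total $420.
VCG payment = (others' best without Brightly) − (others' welfare with Brightly) = 420 − 398 = $22.

Brightly pays $22.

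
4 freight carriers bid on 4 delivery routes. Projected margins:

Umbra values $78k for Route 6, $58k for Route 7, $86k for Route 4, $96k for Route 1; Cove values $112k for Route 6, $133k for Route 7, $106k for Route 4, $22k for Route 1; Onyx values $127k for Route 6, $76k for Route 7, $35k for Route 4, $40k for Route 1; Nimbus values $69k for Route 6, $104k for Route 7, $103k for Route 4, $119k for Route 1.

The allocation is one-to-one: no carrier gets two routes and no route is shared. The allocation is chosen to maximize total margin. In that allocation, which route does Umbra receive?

Umbra receives Route 4.

This is a one-to-one assignment (maximum-weight bipartite matching).
Optimal: Umbra→Route 4 ($86k), Cove→Route 7 ($133k), Onyx→Route 6 ($127k), Nimbus→Route 1 ($119k) — total 86+133+127+119 = $465k.
Column-greedy (each route in turn goes to its best remaining carrier) gives $459k, worse by 6.
Swapping Umbra↔Nimbus (Umbra→Route 1 $96k, Nimbus→Route 4 $103k) loses 6.
Every other assignment is strictly worse.
Umbra's own top route is Route 1 ($96k), but forcing Umbra→Route 1 and reassigning the rest optimally gives only $459k — worse by 6.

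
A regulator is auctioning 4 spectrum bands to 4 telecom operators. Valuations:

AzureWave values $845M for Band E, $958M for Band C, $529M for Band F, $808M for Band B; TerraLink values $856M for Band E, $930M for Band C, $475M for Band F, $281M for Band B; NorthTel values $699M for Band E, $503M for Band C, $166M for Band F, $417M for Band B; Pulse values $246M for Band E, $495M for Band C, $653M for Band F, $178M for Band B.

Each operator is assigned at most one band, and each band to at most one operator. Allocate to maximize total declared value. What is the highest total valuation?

This is a one-to-one assignment (maximum-weight bipartite matching).
Optimal: AzureWave→Band B ($808M), TerraLink→Band C ($930M), NorthTel→Band E ($699M), Pulse→Band F ($653M) — total 808+930+699+653 = $3090M.
Row-greedy (each operator in turn takes its best remaining band) gives $2884M, worse by 206.
Swapping TerraLink↔Pulse (TerraLink→Band F $475M, Pulse→Band C $495M) loses 613.
Checked against all permutations: $3090M is optimal.

Max total: $3090M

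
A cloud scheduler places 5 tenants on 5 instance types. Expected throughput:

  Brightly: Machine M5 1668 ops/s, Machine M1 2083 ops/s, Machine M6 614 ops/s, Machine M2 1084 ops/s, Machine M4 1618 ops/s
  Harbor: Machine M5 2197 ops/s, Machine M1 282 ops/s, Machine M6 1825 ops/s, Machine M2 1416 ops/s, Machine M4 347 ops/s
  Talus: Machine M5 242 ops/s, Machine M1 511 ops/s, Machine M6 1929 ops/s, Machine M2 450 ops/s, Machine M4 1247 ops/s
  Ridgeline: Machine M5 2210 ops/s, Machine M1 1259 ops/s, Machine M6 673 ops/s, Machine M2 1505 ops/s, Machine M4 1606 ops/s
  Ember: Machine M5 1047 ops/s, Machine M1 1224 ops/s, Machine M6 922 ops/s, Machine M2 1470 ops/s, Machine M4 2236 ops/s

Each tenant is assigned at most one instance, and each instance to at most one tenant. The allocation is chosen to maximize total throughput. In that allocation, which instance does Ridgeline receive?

Ridgeline receives Machine M2.

Optimal: Brightly→Machine M1 (2083 ops/s), Harbor→Machine M5 (2197 ops/s), Talus→Machine M6 (1929 ops/s), Ridgeline→Machine M2 (1505 ops/s), Ember→Machine M4 (2236 ops/s) — total 2083+2197+1929+1505+2236 = 9950 ops/s.
Max-entry greedy (repeatedly take the single best remaining cell) gives 9874 ops/s, worse by 76.
Next-best assignment: Brightly→Machine M1, Harbor→Machine M2, Talus→Machine M6, Ridgeline→Machine M5, Ember→Machine M4 = 9874 ops/s.
Swapping Ridgeline↔Talus (Ridgeline→Machine M6 673 ops/s, Talus→Machine M2 450 ops/s) loses 2311.
Every other assignment is strictly worse.
Ridgeline's own top instance is Machine M5 (2210 ops/s), but forcing Ridgeline→Machine M5 and reassigning the rest optimally gives only 9874 ops/s — worse by 76.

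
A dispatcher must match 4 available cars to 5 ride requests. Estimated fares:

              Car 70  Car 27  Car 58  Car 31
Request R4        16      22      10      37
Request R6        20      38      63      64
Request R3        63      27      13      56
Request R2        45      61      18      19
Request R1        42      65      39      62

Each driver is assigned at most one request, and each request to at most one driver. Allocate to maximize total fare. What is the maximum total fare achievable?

Maximum total: $249

Optimal: Car 70→Request R3 ($63), Car 27→Request R2 ($61), Car 58→Request R6 ($63), Car 31→Request R1 ($62) — total 63+61+63+62 = $249.
Row-greedy (each driver in turn takes its best remaining request) gives $228, worse by 21.
Swapping Car 70↔Car 31 (Car 70→Request R1 $42, Car 31→Request R3 $56) loses 27.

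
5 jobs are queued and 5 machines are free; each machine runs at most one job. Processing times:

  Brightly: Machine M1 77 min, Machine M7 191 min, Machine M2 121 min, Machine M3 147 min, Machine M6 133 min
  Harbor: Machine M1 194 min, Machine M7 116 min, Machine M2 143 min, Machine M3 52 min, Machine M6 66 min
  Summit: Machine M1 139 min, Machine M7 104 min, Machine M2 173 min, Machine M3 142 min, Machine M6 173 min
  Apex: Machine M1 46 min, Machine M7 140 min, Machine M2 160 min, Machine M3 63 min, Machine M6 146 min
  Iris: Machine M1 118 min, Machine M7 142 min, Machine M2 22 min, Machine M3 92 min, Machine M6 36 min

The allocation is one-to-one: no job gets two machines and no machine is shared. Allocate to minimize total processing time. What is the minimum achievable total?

Optimal: Brightly→Machine M1 (77 min), Harbor→Machine M6 (66 min), Summit→Machine M7 (104 min), Apex→Machine M3 (63 min), Iris→Machine M2 (22 min) — total 77+66+104+63+22 = 332 min.
Row-greedy (each job in turn takes its cheapest remaining machine) gives 401 min, worse by 69.
Next-best assignment: Brightly→Machine M6, Harbor→Machine M3, Summit→Machine M7, Apex→Machine M1, Iris→Machine M2 = 357 min.
Every other assignment is strictly worse.

Minimum total: 332 min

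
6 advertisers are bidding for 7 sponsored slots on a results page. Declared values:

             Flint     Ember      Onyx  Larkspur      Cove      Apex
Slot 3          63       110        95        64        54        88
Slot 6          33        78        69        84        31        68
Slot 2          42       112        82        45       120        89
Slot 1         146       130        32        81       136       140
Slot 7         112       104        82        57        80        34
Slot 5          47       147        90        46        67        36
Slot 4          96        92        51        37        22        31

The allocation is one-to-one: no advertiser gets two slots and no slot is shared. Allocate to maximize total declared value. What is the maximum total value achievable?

Optimal: Flint→Slot 7 ($112), Ember→Slot 5 ($147), Onyx→Slot 3 ($95), Larkspur→Slot 6 ($84), Cove→Slot 2 ($120), Apex→Slot 1 ($140) — total 112+147+95+84+120+140 = $698.
Column-greedy (each slot in turn goes to its best remaining advertiser) gives $578, worse by 120.
Next-best assignment: Flint→Slot 4, Ember→Slot 5, Onyx→Slot 3, Larkspur→Slot 6, Cove→Slot 2, Apex→Slot 1 = $682.
Swapping Ember↔Onyx (Ember→Slot 3 $110, Onyx→Slot 5 $90) loses 42.

Max total: $698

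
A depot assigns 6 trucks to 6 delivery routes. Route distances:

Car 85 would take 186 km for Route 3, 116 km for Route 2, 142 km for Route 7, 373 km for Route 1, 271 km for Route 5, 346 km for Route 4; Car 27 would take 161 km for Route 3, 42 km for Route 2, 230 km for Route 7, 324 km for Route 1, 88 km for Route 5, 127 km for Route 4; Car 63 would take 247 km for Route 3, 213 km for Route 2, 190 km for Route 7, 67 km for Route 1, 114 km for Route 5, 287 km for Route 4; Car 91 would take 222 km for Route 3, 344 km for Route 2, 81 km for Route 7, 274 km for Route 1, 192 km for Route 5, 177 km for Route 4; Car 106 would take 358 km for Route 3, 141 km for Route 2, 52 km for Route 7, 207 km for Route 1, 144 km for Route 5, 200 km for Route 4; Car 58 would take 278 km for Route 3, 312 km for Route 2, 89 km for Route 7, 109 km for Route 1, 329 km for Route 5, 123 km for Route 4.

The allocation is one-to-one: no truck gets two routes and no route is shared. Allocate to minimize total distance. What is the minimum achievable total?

Treat this as an assignment problem: match each truck to one route.
Optimal: Car 85→Route 3 (186 km), Car 27→Route 2 (42 km), Car 63→Route 1 (67 km), Car 91→Route 7 (81 km), Car 106→Route 5 (144 km), Car 58→Route 4 (123 km) — total 186+42+67+81+144+123 = 643 km.
Min-entry greedy (repeatedly take the single cheapest remaining cell) gives 662 km, worse by 19.
Next-best assignment: Car 85→Route 3, Car 27→Route 2, Car 63→Route 1, Car 91→Route 5, Car 106→Route 7, Car 58→Route 4 = 662 km.
No other one-to-one assignment undercuts 643 km.

Minimum total: 643 km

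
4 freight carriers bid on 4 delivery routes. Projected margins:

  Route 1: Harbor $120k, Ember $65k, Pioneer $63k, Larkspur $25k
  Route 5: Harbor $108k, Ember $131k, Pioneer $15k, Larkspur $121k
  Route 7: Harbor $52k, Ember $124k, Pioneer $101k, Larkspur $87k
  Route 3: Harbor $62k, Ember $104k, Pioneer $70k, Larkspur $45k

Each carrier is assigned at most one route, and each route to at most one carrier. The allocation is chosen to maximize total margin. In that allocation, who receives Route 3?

Ember receives Route 3.

Optimal: Harbor→Route 1 ($120k), Ember→Route 3 ($104k), Pioneer→Route 7 ($101k), Larkspur→Route 5 ($121k) — total 120+104+101+121 = $446k.
Column-greedy (each route in turn goes to its best remaining carrier) gives $397k, worse by 49.
Swapping Ember↔Harbor (Ember→Route 1 $65k, Harbor→Route 3 $62k) loses 97.
Ember's own top route is Route 5 ($131k), but forcing Ember→Route 5 and reassigning the rest optimally gives only $408k — worse by 38.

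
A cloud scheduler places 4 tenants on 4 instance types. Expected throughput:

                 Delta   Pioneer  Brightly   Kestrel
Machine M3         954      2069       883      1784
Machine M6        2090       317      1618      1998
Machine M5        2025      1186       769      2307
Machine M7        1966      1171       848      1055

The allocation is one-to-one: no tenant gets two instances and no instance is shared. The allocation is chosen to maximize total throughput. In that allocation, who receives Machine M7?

Delta receives Machine M7.

Treat this as an assignment problem: match each tenant to one instance.
Optimal: Delta→Machine M7 (1966 ops/s), Pioneer→Machine M3 (2069 ops/s), Brightly→Machine M6 (1618 ops/s), Kestrel→Machine M5 (2307 ops/s) — total 1966+2069+1618+2307 = 7960 ops/s.
Delta's own top instance is Machine M6 (2090 ops/s), but forcing Delta→Machine M6 and reassigning the rest optimally gives only 7314 ops/s — worse by 646.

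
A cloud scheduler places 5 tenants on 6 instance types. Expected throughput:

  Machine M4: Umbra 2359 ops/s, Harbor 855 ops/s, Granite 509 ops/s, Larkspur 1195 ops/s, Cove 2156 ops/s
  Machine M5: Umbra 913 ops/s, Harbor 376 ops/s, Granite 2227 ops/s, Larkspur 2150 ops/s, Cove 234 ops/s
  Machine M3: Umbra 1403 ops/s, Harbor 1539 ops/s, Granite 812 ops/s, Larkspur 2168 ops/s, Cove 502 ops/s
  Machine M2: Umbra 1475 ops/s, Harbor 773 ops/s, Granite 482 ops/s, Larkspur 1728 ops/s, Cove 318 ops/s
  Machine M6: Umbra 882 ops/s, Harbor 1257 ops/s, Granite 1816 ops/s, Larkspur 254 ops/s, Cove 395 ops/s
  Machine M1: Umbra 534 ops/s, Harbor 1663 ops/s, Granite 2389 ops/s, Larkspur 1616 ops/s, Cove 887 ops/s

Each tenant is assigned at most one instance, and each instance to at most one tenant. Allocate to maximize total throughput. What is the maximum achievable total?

Optimal: Umbra→Machine M2 (1475 ops/s), Harbor→Machine M3 (1539 ops/s), Granite→Machine M1 (2389 ops/s), Larkspur→Machine M5 (2150 ops/s), Cove→Machine M4 (2156 ops/s) — total 1475+1539+2389+2150+2156 = 9709 ops/s.
Row-greedy (each tenant in turn takes its best remaining instance) gives 8812 ops/s, worse by 897.
Next-best assignment: Umbra→Machine M2, Harbor→Machine M1, Granite→Machine M5, Larkspur→Machine M3, Cove→Machine M4 = 9689 ops/s.
No other one-to-one assignment exceeds 9709 ops/s.

Maximum total: 9709 ops/s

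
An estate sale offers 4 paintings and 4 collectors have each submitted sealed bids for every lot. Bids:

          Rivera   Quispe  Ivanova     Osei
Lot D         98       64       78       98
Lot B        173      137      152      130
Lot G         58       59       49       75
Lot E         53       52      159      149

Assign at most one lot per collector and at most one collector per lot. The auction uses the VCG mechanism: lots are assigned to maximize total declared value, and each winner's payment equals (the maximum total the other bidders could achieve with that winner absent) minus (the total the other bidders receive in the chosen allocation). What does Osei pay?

Efficient allocation: Rivera→Lot B ($173), Quispe→Lot G ($59), Ivanova→Lot E ($159), Osei→Lot D ($98); total welfare W = $489.
Osei receives Lot D at value $98, so the others get W − 98 = $391.
Without Osei: best allocation of the remaining 3 bidders over all 4 lots is Rivera→Lot B ($173), Quispe→Lot D ($64), Ivanova→Lot E ($159), total $396.
VCG payment = (others' best without Osei) − (others' welfare with Osei) = 396 − 391 = $5.

Osei pays $5.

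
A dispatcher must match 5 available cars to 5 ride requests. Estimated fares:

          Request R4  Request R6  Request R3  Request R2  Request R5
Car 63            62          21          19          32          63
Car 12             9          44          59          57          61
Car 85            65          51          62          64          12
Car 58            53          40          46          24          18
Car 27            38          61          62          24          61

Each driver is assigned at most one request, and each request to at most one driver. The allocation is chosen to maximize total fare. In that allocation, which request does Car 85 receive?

This is a one-to-one assignment (maximum-weight bipartite matching).
Optimal: Car 63→Request R5 ($63), Car 12→Request R3 ($59), Car 85→Request R2 ($64), Car 58→Request R4 ($53), Car 27→Request R6 ($61) — total 63+59+64+53+61 = $300.
Column-greedy (each request in turn goes to its best remaining driver) gives $235, worse by 65.
Next-best assignment: Car 63→Request R5, Car 12→Request R2, Car 85→Request R3, Car 58→Request R4, Car 27→Request R6 = $296.
Every other assignment is strictly worse.
Car 85's own top request is Request R4 ($65), but forcing Car 85→Request R4 and reassigning the rest optimally gives only $292 — worse by 8.

Car 85 receives Request R2.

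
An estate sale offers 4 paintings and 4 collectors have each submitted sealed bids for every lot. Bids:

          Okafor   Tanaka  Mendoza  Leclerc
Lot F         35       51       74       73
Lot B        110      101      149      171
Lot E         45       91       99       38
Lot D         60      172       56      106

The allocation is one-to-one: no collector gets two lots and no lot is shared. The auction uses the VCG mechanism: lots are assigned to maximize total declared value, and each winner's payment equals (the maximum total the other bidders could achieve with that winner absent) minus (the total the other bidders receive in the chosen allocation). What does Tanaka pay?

Efficient allocation: Okafor→Lot F ($35), Tanaka→Lot D ($172), Mendoza→Lot E ($99), Leclerc→Lot B ($171); total welfare W = $477.
Tanaka receives Lot D at value $172, so the others get W − 172 = $305.
Without Tanaka: best allocation of the remaining 3 bidders over all 4 lots is Okafor→Lot D ($60), Mendoza→Lot E ($99), Leclerc→Lot B ($171), total $330.
VCG payment = (others' best without Tanaka) − (others' welfare with Tanaka) = 330 − 305 = $25.

Tanaka pays $25.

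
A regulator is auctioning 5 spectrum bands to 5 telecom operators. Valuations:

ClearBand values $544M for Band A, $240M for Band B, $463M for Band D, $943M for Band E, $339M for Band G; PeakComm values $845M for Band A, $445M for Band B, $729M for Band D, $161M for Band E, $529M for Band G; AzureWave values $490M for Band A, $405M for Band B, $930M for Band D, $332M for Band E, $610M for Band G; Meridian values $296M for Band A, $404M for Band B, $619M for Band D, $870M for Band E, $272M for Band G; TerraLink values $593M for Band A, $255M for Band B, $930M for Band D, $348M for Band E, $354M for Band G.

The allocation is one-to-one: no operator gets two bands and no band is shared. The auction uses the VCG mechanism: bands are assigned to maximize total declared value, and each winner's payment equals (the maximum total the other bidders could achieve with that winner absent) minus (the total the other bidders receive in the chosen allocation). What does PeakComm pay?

Efficient allocation: ClearBand→Band E ($943M), PeakComm→Band A ($845M), AzureWave→Band G ($610M), Meridian→Band B ($404M), TerraLink→Band D ($930M); total welfare W = $3732M.
PeakComm receives Band A at value $845M, so the others get W − 845 = $2887M.
Without PeakComm: best allocation of the remaining 4 bidders over all 5 bands is ClearBand→Band A ($544M), AzureWave→Band G ($610M), Meridian→Band E ($870M), TerraLink→Band D ($930M), total $2954M.
VCG payment = (others' best without PeakComm) − (others' welfare with PeakComm) = 2954 − 2887 = $67M.

PeakComm pays $67M.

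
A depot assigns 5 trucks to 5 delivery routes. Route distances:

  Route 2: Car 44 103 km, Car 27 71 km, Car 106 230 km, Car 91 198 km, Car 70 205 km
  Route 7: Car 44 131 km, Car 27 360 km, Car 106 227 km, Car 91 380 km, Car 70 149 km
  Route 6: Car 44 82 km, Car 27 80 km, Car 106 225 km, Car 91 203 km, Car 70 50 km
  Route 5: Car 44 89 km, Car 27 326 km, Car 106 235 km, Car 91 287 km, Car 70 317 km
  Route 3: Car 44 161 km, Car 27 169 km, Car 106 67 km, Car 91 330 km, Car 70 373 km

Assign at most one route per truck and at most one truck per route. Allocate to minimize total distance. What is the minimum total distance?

Minimum total: 579 km

Treat this as an assignment problem: match each truck to one route.
Optimal: Car 44→Route 5 (89 km), Car 27→Route 2 (71 km), Car 106→Route 3 (67 km), Car 91→Route 6 (203 km), Car 70→Route 7 (149 km) — total 89+71+67+203+149 = 579 km.
Column-greedy (each route in turn goes to its cheapest remaining truck) gives 817 km, worse by 238.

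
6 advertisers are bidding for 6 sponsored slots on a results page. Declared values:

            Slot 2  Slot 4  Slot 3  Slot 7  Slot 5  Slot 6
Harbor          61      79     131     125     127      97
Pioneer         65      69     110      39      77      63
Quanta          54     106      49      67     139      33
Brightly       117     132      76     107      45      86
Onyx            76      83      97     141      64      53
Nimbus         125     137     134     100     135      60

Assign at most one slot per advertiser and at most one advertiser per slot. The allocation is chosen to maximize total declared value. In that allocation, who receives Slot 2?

This is a one-to-one assignment (maximum-weight bipartite matching).
Optimal: Harbor→Slot 6 ($97), Pioneer→Slot 3 ($110), Quanta→Slot 5 ($139), Brightly→Slot 4 ($132), Onyx→Slot 7 ($141), Nimbus→Slot 2 ($125) — total 97+110+139+132+141+125 = $744.
Nimbus's own top slot is Slot 4 ($137), but forcing Nimbus→Slot 4 and reassigning the rest optimally gives only $741 — worse by 3.

Nimbus receives Slot 2.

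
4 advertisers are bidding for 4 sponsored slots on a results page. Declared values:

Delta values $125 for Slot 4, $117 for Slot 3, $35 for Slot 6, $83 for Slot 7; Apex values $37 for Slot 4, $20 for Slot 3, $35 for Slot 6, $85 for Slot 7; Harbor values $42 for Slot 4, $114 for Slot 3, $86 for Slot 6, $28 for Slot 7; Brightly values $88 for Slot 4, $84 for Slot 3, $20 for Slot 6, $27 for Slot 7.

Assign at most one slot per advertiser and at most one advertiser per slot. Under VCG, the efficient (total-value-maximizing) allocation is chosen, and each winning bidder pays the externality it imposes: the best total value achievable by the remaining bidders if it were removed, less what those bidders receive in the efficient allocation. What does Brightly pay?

Brightly pays $28.

Efficient allocation: Delta→Slot 4 ($125), Apex→Slot 7 ($85), Harbor→Slot 6 ($86), Brightly→Slot 3 ($84); total welfare W = $380.
Brightly receives Slot 3 at value $84, so the others get W − 84 = $296.
Without Brightly: best allocation of the remaining 3 bidders over all 4 slots is Delta→Slot 4 ($125), Apex→Slot 7 ($85), Harbor→Slot 3 ($114), total $324.
VCG payment = (others' best without Brightly) − (others' welfare with Brightly) = 324 − 296 = $28.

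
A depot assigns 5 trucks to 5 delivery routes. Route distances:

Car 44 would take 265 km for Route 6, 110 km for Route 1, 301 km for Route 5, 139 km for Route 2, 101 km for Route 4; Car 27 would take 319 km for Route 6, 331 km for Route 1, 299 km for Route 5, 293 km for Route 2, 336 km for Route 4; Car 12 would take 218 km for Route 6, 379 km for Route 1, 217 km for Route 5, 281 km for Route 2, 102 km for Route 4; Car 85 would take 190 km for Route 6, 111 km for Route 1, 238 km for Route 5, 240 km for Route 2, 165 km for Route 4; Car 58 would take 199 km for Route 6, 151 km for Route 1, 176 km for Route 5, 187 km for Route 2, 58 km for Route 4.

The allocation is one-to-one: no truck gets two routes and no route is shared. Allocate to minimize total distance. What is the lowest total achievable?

This is the linear assignment problem.
Optimal: Car 44→Route 2 (139 km), Car 27→Route 5 (299 km), Car 12→Route 6 (218 km), Car 85→Route 1 (111 km), Car 58→Route 4 (58 km) — total 139+299+218+111+58 = 825 km.
Row-greedy (each truck in turn takes its cheapest remaining route) gives 921 km, worse by 96.
Swapping Car 12↔Car 44 (Car 12→Route 2 281 km, Car 44→Route 6 265 km) adds 189.
Checked against all permutations: 825 km is optimal.

Min total: 825 km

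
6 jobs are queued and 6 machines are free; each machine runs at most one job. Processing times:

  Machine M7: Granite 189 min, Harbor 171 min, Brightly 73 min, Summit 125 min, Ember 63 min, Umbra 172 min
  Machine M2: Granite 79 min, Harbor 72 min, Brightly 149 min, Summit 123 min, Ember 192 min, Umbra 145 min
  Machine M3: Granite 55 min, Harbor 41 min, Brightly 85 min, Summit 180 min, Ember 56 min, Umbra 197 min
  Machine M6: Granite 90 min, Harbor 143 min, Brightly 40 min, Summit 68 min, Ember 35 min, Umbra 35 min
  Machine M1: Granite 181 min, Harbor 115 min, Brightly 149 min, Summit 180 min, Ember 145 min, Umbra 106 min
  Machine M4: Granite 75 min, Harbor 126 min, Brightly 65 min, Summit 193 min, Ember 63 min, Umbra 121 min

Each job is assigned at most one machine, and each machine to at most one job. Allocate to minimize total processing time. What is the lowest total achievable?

This is a one-to-one assignment (minimum-cost bipartite matching).
Optimal: Granite→Machine M2 (79 min), Harbor→Machine M3 (41 min), Brightly→Machine M4 (65 min), Summit→Machine M6 (68 min), Ember→Machine M7 (63 min), Umbra→Machine M1 (106 min) — total 79+41+65+68+63+106 = 422 min.
Row-greedy (each job in turn takes its cheapest remaining machine) gives 461 min, worse by 39.
No other one-to-one assignment undercuts 422 min.

Minimum total: 422 min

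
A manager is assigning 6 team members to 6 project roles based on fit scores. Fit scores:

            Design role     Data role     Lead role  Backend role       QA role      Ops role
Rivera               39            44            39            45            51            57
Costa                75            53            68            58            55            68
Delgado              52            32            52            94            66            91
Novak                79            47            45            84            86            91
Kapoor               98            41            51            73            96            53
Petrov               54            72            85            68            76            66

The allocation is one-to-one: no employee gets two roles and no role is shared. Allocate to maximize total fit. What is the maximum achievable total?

Maximum total: 485 pts

Optimal: Rivera→Data role (44 pts), Costa→Design role (75 pts), Delgado→Backend role (94 pts), Novak→Ops role (91 pts), Kapoor→QA role (96 pts), Petrov→Lead role (85 pts) — total 44+75+94+91+96+85 = 485 pts.
Row-greedy (each employee in turn takes its best remaining role) gives 435 pts, worse by 50.
Next-best assignment: Rivera→Data role, Costa→Design role, Delgado→Ops role, Novak→Backend role, Kapoor→QA role, Petrov→Lead role = 475 pts.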